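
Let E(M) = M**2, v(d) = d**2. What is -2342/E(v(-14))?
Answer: -1171/19208 ≈ -0.060964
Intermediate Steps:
-2342/E(v(-14)) = -2342/(((-14)**2)**2) = -2342/(196**2) = -2342/38416 = -2342*1/38416 = -1171/19208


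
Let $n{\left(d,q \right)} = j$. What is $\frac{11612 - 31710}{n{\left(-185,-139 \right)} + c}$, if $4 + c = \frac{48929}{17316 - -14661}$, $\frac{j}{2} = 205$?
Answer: $- \frac{642673746}{13031591} \approx -49.317$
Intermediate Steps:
$j = 410$ ($j = 2 \cdot 205 = 410$)
$n{\left(d,q \right)} = 410$
$c = - \frac{78979}{31977}$ ($c = -4 + \frac{48929}{17316 - -14661} = -4 + \frac{48929}{17316 + 14661} = -4 + \frac{48929}{31977} = - \frac{78979}{31977} \approx -2.4699$)
$\frac{11612 - 31710}{n{\left(-185,-139 \right)} + c} = \frac{11612 - 31710}{410 - \frac{78979}{31977}} = - \frac{20098}{\frac{13031591}{31977}} = \left(-20098\right) \frac{31977}{13031591} = - \frac{642673746}{13031591}$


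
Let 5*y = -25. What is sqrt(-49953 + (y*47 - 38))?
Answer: I*sqrt(50226) ≈ 224.11*I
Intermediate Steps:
y = -5 (y = (1/5)*(-25) = -5)
sqrt(-49953 + (y*47 - 38)) = sqrt(-49953 + (-5*47 - 38)) = sqrt(-49953 + (-235 - 38)) = sqrt(-49953 - 273) = sqrt(-50226) = I*sqrt(50226)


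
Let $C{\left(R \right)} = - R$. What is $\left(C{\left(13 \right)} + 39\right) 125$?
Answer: $3250$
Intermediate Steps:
$\left(C{\left(13 \right)} + 39\right) 125 = \left(\left(-1\right) 13 + 39\right) 125 = \left(-13 + 39\right) 125 = 26 \cdot 125 = 3250$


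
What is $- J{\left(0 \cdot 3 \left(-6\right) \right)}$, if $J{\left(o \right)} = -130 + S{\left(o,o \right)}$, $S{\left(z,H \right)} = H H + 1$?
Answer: $129$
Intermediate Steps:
$S{\left(z,H \right)} = 1 + H^{2}$ ($S{\left(z,H \right)} = H^{2} + 1 = 1 + H^{2}$)
$J{\left(o \right)} = -129 + o^{2}$ ($J{\left(o \right)} = -130 + \left(1 + o^{2}\right) = -129 + o^{2}$)
$- J{\left(0 \cdot 3 \left(-6\right) \right)} = - (-129 + \left(0 \cdot 3 \left(-6\right)\right)^{2}) = - (-129 + \left(0 \left(-6\right)\right)^{2}) = - (-129 + 0^{2}) = - (-129 + 0) = \left(-1\right) \left(-129\right) = 129$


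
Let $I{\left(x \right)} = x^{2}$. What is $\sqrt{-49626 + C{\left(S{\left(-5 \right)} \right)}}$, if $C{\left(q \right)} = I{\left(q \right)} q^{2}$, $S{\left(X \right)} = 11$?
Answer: $i \sqrt{34985} \approx 187.04 i$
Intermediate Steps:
$C{\left(q \right)} = q^{4}$ ($C{\left(q \right)} = q^{2} q^{2} = q^{4}$)
$\sqrt{-49626 + C{\left(S{\left(-5 \right)} \right)}} = \sqrt{-49626 + 11^{4}} = \sqrt{-49626 + 14641} = \sqrt{-34985} = i \sqrt{34985}$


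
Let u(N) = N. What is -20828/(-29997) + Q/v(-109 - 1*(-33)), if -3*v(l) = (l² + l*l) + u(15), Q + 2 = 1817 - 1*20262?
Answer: 44208871/8069193 ≈ 5.4787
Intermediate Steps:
Q = -18447 (Q = -2 + (1817 - 1*20262) = -2 + (1817 - 20262) = -2 - 18445 = -18447)
v(l) = -5 - 2*l²/3 (v(l) = -((l² + l*l) + 15)/3 = -((l² + l²) + 15)/3 = -(2*l² + 15)/3 = -(15 + 2*l²)/3 = -5 - 2*l²/3)
-20828/(-29997) + Q/v(-109 - 1*(-33)) = -20828/(-29997) - 18447/(-5 - 2*(-109 - 1*(-33))²/3) = -20828*(-1/29997) - 18447/(-5 - 2*(-109 + 33)²/3) = 20828/29997 - 18447/(-5 - ⅔*(-76)²) = 20828/29997 - 18447/(-5 - ⅔*5776) = 20828/29997 - 18447/(-5 - 11552/3) = 20828/29997 - 18447/(-11567/3) = 20828/29997 - 18447*(-3/11567) = 20828/29997 + 1287/269 = 44208871/8069193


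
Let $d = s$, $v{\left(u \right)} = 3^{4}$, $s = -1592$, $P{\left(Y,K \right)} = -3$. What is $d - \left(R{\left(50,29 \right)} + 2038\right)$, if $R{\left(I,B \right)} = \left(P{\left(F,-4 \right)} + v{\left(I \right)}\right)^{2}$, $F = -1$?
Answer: $-9714$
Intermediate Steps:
$v{\left(u \right)} = 81$
$R{\left(I,B \right)} = 6084$ ($R{\left(I,B \right)} = \left(-3 + 81\right)^{2} = 78^{2} = 6084$)
$d = -1592$
$d - \left(R{\left(50,29 \right)} + 2038\right) = -1592 - \left(6084 + 2038\right) = -1592 - 8122 = -9714$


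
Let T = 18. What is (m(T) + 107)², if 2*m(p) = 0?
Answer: 11449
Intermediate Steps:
m(p) = 0 (m(p) = (½)*0 = 0)
(m(T) + 107)² = (0 + 107)² = 107² = 11449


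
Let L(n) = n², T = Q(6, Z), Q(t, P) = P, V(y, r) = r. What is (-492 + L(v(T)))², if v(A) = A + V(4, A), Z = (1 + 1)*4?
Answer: 55696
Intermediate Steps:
Z = 8 (Z = 2*4 = 8)
T = 8
v(A) = 2*A (v(A) = A + A = 2*A)
(-492 + L(v(T)))² = (-492 + (2*8)²)² = (-492 + 16²)² = (-492 + 256)² = (-236)² = 55696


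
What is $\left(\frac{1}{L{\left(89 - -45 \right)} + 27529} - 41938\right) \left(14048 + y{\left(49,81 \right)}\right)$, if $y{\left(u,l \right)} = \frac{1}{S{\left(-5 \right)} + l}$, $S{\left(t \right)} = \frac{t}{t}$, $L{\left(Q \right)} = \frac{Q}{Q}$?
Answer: $- \frac{1329972479280243}{2257460} \approx -5.8915 \cdot 10^{8}$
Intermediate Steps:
$L{\left(Q \right)} = 1$
$S{\left(t \right)} = 1$
$y{\left(u,l \right)} = \frac{1}{1 + l}$
$\left(\frac{1}{L{\left(89 - -45 \right)} + 27529} - 41938\right) \left(14048 + y{\left(49,81 \right)}\right) = \left(\frac{1}{1 + 27529} - 41938\right) \left(14048 + \frac{1}{1 + 81}\right) = \left(\frac{1}{27530} - 41938\right) \left(14048 + \frac{1}{82}\right) = \left(- \frac{1154553139}{27530}\right) \frac{1151937}{82} = - \frac{1329972479280243}{2257460}$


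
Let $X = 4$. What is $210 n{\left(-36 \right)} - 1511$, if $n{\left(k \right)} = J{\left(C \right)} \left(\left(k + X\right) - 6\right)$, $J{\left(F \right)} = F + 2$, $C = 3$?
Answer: $-41411$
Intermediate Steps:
$J{\left(F \right)} = 2 + F$
$n{\left(k \right)} = -10 + 5 k$ ($n{\left(k \right)} = \left(2 + 3\right) \left(\left(k + 4\right) - 6\right) = 5 \left(\left(4 + k\right) - 6\right) = 5 \left(-2 + k\right) = -10 + 5 k$)
$210 n{\left(-36 \right)} - 1511 = 210 \left(-10 + 5 \left(-36\right)\right) - 1511 = 210 \left(-10 - 180\right) - 1511 = 210 \left(-190\right) - 1511 = -39900 - 1511 = -41411$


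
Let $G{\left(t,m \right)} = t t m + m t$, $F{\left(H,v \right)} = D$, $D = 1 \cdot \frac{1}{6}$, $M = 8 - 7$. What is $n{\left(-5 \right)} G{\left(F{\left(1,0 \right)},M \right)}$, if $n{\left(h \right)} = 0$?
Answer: $0$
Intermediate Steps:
$M = 1$ ($M = 8 - 7 = 1$)
$D = \frac{1}{6}$ ($D = 1 \cdot \frac{1}{6} = \frac{1}{6} \approx 0.16667$)
$F{\left(H,v \right)} = \frac{1}{6}$
$G{\left(t,m \right)} = m t + m t^{2}$ ($G{\left(t,m \right)} = t^{2} m + m t = m t^{2} + m t = m t + m t^{2}$)
$n{\left(-5 \right)} G{\left(F{\left(1,0 \right)},M \right)} = 0 \cdot 1 \cdot \frac{1}{6} \left(1 + \frac{1}{6}\right) = 0 \cdot 1 \cdot \frac{1}{6} \cdot \frac{7}{6} = 0 \cdot \frac{7}{36} = 0$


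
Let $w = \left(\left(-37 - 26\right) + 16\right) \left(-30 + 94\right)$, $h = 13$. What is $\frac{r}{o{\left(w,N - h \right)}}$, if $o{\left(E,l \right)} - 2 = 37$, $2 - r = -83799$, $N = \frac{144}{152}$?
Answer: $\frac{83801}{39} \approx 2148.7$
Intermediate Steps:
$N = \frac{18}{19}$ ($N = 144 \cdot \frac{1}{152} = \frac{18}{19} \approx 0.94737$)
$r = 83801$ ($r = 2 - -83799 = 2 + 83799 = 83801$)
$w = -3008$ ($w = \left(\left(-37 - 26\right) + 16\right) 64 = \left(-63 + 16\right) 64 = \left(-47\right) 64 = -3008$)
$o{\left(E,l \right)} = 39$ ($o{\left(E,l \right)} = 2 + 37 = 39$)
$\frac{r}{o{\left(w,N - h \right)}} = \frac{83801}{39}$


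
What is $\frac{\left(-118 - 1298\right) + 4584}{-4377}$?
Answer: $- \frac{1056}{1459} \approx -0.72378$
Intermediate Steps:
$\frac{\left(-118 - 1298\right) + 4584}{-4377} = \left(-1416 + 4584\right) \left(- \frac{1}{4377}\right) = 3168 \left(- \frac{1}{4377}\right) = - \frac{1056}{1459}$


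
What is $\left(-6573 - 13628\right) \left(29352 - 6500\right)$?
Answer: $-461633252$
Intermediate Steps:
$\left(-6573 - 13628\right) \left(29352 - 6500\right) = \left(-20201\right) 22852 = -461633252$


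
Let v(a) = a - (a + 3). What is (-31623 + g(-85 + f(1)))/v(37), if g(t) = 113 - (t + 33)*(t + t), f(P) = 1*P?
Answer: 40078/3 ≈ 13359.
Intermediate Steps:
f(P) = P
g(t) = 113 - 2*t*(33 + t) (g(t) = 113 - (33 + t)*2*t = 113 - 2*t*(33 + t))
v(a) = -3 (v(a) = a - (3 + a) = a + (-3 - a) = -3)
(-31623 + g(-85 + f(1)))/v(37) = (-31623 + (113 - 66*(-85 + 1) - 2*(-85 + 1)²))/(-3) = (-31623 + (113 - 66*(-84) - 2*(-84)²))*(-⅓) = (-31623 + (113 + 5544 - 2*7056))*(-⅓) = (-31623 + (113 + 5544 - 14112))*(-⅓) = (-31623 - 8455)*(-⅓) = -40078*(-⅓) = 40078/3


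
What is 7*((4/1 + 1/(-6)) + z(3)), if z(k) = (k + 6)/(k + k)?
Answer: 112/3 ≈ 37.333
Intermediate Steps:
z(k) = (6 + k)/(2*k) (z(k) = (6 + k)/((2*k)) = (6 + k)*(1/(2*k)) = (6 + k)/(2*k))
7*((4/1 + 1/(-6)) + z(3)) = 7*((4/1 + 1/(-6)) + (1/2)*(6 + 3)/3) = 7*((4*1 + 1*(-1/6)) + (1/2)*(1/3)*9) = 7*((4 - 1/6) + 3/2) = 7*(23/6 + 3/2) = 7*(16/3) = 112/3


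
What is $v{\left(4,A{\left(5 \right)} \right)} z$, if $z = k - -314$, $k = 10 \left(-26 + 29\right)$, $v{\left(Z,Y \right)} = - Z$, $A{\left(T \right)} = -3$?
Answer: $-1376$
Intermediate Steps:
$k = 30$ ($k = 10 \cdot 3 = 30$)
$z = 344$ ($z = 30 - -314 = 30 + \left(-653 + 967\right) = 30 + 314 = 344$)
$v{\left(4,A{\left(5 \right)} \right)} z = \left(-1\right) 4 \cdot 344 = \left(-4\right) 344 = -1376$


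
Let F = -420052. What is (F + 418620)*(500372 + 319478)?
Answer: -1174025200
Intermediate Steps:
(F + 418620)*(500372 + 319478) = (-420052 + 418620)*(500372 + 319478) = -1432*819850 = -1174025200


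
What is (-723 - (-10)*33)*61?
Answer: -23973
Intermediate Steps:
(-723 - (-10)*33)*61 = (-723 - 1*(-330))*61 = (-723 + 330)*61 = -393*61 = -23973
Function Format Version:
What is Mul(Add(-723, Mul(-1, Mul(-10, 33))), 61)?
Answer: -23973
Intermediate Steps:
Mul(Add(-723, Mul(-1, Mul(-10, 33))), 61) = Mul(Add(-723, Mul(-1, -330)), 61) = Mul(Add(-723, 330), 61) = Mul(-393, 61) = -23973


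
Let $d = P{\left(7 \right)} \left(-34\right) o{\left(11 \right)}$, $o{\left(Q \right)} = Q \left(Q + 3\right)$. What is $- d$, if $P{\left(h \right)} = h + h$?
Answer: $73304$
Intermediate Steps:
$o{\left(Q \right)} = Q \left(3 + Q\right)$
$P{\left(h \right)} = 2 h$
$d = -73304$ ($d = 2 \cdot 7 \left(-34\right) 11 \left(3 + 11\right) = 14 \left(-34\right) 11 \cdot 14 = \left(-476\right) 154 = -73304$)
$- d = \left(-1\right) \left(-73304\right) = 73304$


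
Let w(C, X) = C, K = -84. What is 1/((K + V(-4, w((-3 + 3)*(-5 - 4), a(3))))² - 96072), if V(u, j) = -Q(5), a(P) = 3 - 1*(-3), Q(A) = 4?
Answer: -1/88328 ≈ -1.1321e-5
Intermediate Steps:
a(P) = 6 (a(P) = 3 + 3 = 6)
V(u, j) = -4 (V(u, j) = -1*4 = -4)
1/((K + V(-4, w((-3 + 3)*(-5 - 4), a(3))))² - 96072) = 1/((-84 - 4)² - 96072) = 1/((-88)² - 96072) = 1/(7744 - 96072) = 1/(-88328) = -1/88328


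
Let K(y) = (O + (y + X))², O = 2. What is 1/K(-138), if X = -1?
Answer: 1/18769 ≈ 5.3279e-5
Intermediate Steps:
K(y) = (1 + y)² (K(y) = (2 + (y - 1))² = (2 + (-1 + y))² = (1 + y)²)
1/K(-138) = 1/((1 - 138)²) = 1/((-137)²) = 1/18769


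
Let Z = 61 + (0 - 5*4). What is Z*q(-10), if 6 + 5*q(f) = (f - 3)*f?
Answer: 5084/5 ≈ 1016.8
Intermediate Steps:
q(f) = -6/5 + f*(-3 + f)/5 (q(f) = -6/5 + ((f - 3)*f)/5 = -6/5 + ((-3 + f)*f)/5 = -6/5 + (f*(-3 + f))/5 = -6/5 + f*(-3 + f)/5)
Z = 41 (Z = 61 + (0 - 20) = 61 - 20 = 41)
Z*q(-10) = 41*(-6/5 - ⅗*(-10) + (⅕)*(-10)²) = 41*(-6/5 + 6 + (⅕)*100) = 41*(-6/5 + 6 + 20) = 41*(124/5) = 5084/5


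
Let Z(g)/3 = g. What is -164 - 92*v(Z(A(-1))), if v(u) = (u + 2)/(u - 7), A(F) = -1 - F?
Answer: -964/7 ≈ -137.71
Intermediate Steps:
Z(g) = 3*g
v(u) = (2 + u)/(-7 + u)
-164 - 92*v(Z(A(-1))) = -164 - 92*(2 + 3*(-1 - 1*(-1)))/(-7 + 3*(-1 - 1*(-1))) = -164 - 92*(2 + 3*(-1 + 1))/(-7 + 3*(-1 + 1)) = -164 - 92*(2 + 3*0)/(-7 + 3*0) = -164 - 92*(2 + 0)/(-7 + 0) = -164 - 92*2/(-7) = -164 - (-92)*2/7 = -164 - 92*(-2/7) = -164 + 184/7 = -964/7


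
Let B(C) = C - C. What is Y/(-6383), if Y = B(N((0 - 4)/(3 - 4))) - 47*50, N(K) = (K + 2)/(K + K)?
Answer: 2350/6383 ≈ 0.36817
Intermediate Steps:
N(K) = (2 + K)/(2*K) (N(K) = (2 + K)/((2*K)) = (2 + K)*(1/(2*K)) = (2 + K)/(2*K))
B(C) = 0
Y = -2350 (Y = 0 - 47*50 = 0 - 2350 = -2350)
Y/(-6383) = -2350/(-6383) = -2350*(-1/6383) = 2350/6383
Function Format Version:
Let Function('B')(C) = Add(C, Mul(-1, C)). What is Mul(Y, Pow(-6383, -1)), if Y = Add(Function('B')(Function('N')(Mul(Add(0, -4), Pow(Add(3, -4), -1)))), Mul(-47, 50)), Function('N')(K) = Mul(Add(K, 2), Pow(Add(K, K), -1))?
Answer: Rational(2350, 6383) ≈ 0.36817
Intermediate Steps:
Function('N')(K) = Mul(Rational(1, 2), Pow(K, -1), Add(2, K)) (Function('N')(K) = Mul(Add(2, K), Pow(Mul(2, K), -1)) = Mul(Add(2, K), Mul(Rational(1, 2), Pow(K, -1))) = Mul(Rational(1, 2), Pow(K, -1), Add(2, K)))
Function('B')(C) = 0
Y = -2350 (Y = Add(0, Mul(-47, 50)) = Add(0, -2350) = -2350)
Mul(Y, Pow(-6383, -1)) = Mul(-2350, Pow(-6383, -1)) = Mul(-2350, Rational(-1, 6383)) = Rational(2350, 6383)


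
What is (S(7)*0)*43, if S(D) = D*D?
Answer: 0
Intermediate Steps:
S(D) = D²
(S(7)*0)*43 = (7²*0)*43 = (49*0)*43 = 0*43 = 0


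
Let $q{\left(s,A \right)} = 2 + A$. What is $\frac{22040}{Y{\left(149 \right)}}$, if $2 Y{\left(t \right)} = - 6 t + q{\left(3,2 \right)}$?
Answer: $- \frac{4408}{89} \approx -49.528$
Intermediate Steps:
$Y{\left(t \right)} = 2 - 3 t$ ($Y{\left(t \right)} = \frac{- 6 t + \left(2 + 2\right)}{2} = \frac{- 6 t + 4}{2} = \frac{4 - 6 t}{2} = 2 - 3 t$)
$\frac{22040}{Y{\left(149 \right)}} = \frac{22040}{2 - 447} = \frac{22040}{-445} = 22040 \left(- \frac{1}{445}\right) = - \frac{4408}{89}$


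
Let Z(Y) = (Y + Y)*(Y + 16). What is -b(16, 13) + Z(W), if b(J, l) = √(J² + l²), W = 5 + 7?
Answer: 672 - 5*√17 ≈ 651.38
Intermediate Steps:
W = 12
Z(Y) = 2*Y*(16 + Y) (Z(Y) = (2*Y)*(16 + Y) = 2*Y*(16 + Y))
-b(16, 13) + Z(W) = -√(16² + 13²) + 2*12*(16 + 12) = -√(256 + 169) + 2*12*28 = -√425 + 672 = -5*√17 + 672 = 672 - 5*√17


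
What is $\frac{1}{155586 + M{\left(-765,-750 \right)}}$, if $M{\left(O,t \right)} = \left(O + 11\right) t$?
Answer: $\frac{1}{721086} \approx 1.3868 \cdot 10^{-6}$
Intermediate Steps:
$M{\left(O,t \right)} = t \left(11 + O\right)$ ($M{\left(O,t \right)} = \left(11 + O\right) t = t \left(11 + O\right)$)
$\frac{1}{155586 + M{\left(-765,-750 \right)}} = \frac{1}{155586 - 750 \left(11 - 765\right)} = \frac{1}{155586 - -565500} = \frac{1}{155586 + 565500} = \frac{1}{721086}$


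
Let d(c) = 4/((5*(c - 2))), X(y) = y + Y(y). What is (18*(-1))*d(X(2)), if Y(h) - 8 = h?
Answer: -36/25 ≈ -1.4400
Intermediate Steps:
Y(h) = 8 + h
X(y) = 8 + 2*y (X(y) = y + (8 + y) = 8 + 2*y)
d(c) = 4/(-10 + 5*c) (d(c) = 4/((5*(-2 + c))) = 4/(-10 + 5*c))
(18*(-1))*d(X(2)) = (18*(-1))*(4/(5*(-2 + (8 + 2*2)))) = -72/(5*(-2 + (8 + 4))) = -72/(5*(-2 + 12)) = -72/(5*10) = -18*2/25 = -36/25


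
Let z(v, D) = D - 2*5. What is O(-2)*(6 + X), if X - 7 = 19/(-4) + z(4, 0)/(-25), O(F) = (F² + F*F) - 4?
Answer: 173/5 ≈ 34.600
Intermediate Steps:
z(v, D) = -10 + D (z(v, D) = D - 10 = -10 + D)
O(F) = -4 + 2*F² (O(F) = (F² + F²) - 4 = 2*F² - 4 = -4 + 2*F²)
X = 53/20 (X = 7 + (19/(-4) + (-10 + 0)/(-25)) = 7 + (19*(-¼) - 10*(-1/25)) = 7 + (-19/4 + ⅖) = 7 - 87/20 = 53/20 ≈ 2.6500)
O(-2)*(6 + X) = (-4 + 2*(-2)²)*(6 + 53/20) = (-4 + 2*4)*(173/20) = (-4 + 8)*(173/20) = 4*(173/20) = 173/5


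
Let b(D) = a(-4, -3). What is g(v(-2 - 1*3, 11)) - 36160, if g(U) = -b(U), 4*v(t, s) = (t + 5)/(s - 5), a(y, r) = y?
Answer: -36156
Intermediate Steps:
b(D) = -4
v(t, s) = (5 + t)/(4*(-5 + s)) (v(t, s) = ((t + 5)/(s - 5))/4 = ((5 + t)/(-5 + s))/4 = (5 + t)/(4*(-5 + s)))
g(U) = 4 (g(U) = -1*(-4) = 4)
g(v(-2 - 1*3, 11)) - 36160 = 4 - 36160 = -36156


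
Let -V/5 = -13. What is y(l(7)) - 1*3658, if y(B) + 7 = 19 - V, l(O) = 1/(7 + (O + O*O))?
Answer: -3711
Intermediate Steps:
V = 65 (V = -5*(-13) = 65)
l(O) = 1/(7 + O + O²) (l(O) = 1/(7 + (O + O²)) = 1/(7 + O + O²))
y(B) = -53 (y(B) = -7 + (19 - 1*65) = -7 + (19 - 65) = -7 - 46 = -53)
y(l(7)) - 1*3658 = -53 - 1*3658 = -53 - 3658 = -3711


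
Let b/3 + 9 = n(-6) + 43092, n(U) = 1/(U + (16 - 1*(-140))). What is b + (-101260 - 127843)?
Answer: -4992699/50 ≈ -99854.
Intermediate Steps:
n(U) = 1/(156 + U) (n(U) = 1/(U + (16 + 140)) = 1/(U + 156) = 1/(156 + U))
b = 6462451/50 (b = -27 + 3*(1/(156 - 6) + 43092) = -27 + 3*(1/150 + 43092) = -27 + 3*(6463801/150) = -27 + 6463801/50 = 6462451/50 ≈ 1.2925e+5)
b + (-101260 - 127843) = 6462451/50 + (-101260 - 127843) = 6462451/50 - 229103 = -4992699/50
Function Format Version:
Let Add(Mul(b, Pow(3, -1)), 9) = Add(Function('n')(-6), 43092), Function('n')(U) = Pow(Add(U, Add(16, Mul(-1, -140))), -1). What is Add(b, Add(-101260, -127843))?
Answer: Rational(-4992699, 50) ≈ -99854.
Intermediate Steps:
Function('n')(U) = Pow(Add(156, U), -1) (Function('n')(U) = Pow(Add(U, Add(16, 140)), -1) = Pow(Add(U, 156), -1) = Pow(Add(156, U), -1))
b = Rational(6462451, 50) (b = Add(-27, Mul(3, Add(Pow(Add(156, -6), -1), 43092))) = Add(-27, Mul(3, Add(Pow(150, -1), 43092))) = Add(-27, Mul(3, Add(Rational(1, 150), 43092))) = Add(-27, Mul(3, Rational(6463801, 150))) = Add(-27, Rational(6463801, 50)) = Rational(6462451, 50) ≈ 1.2925e+5)
Add(b, Add(-101260, -127843)) = Add(Rational(6462451, 50), Add(-101260, -127843)) = Add(Rational(6462451, 50), -229103) = Rational(-4992699, 50)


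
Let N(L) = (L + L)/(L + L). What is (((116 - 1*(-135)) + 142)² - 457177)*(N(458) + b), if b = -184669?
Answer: 55904174304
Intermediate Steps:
N(L) = 1 (N(L) = (2*L)/((2*L)) = (2*L)*(1/(2*L)) = 1)
(((116 - 1*(-135)) + 142)² - 457177)*(N(458) + b) = (((116 - 1*(-135)) + 142)² - 457177)*(1 - 184669) = (((116 + 135) + 142)² - 457177)*(-184668) = ((251 + 142)² - 457177)*(-184668) = (393² - 457177)*(-184668) = (154449 - 457177)*(-184668) = -302728*(-184668) = 55904174304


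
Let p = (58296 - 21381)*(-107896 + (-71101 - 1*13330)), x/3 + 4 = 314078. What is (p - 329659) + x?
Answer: -7099138642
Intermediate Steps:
x = 942222 (x = -12 + 3*314078 = -12 + 942234 = 942222)
p = -7099751205 (p = 36915*(-107896 + (-71101 - 13330)) = 36915*(-107896 - 84431) = 36915*(-192327) = -7099751205)
(p - 329659) + x = (-7099751205 - 329659) + 942222 = -7100080864 + 942222 = -7099138642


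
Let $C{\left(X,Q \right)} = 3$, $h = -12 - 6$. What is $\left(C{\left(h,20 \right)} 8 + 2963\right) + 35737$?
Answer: $38724$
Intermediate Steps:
$h = -18$
$\left(C{\left(h,20 \right)} 8 + 2963\right) + 35737 = \left(3 \cdot 8 + 2963\right) + 35737 = \left(24 + 2963\right) + 35737 = 2987 + 35737 = 38724$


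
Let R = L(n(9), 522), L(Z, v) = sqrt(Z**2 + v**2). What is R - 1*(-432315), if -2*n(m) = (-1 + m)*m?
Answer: 432315 + 234*sqrt(5) ≈ 4.3284e+5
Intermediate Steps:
n(m) = -m*(-1 + m)/2 (n(m) = -(-1 + m)*m/2 = -m*(-1 + m)/2)
R = 234*sqrt(5) (R = sqrt(((1/2)*9*(1 - 1*9))**2 + 522**2) = sqrt(((1/2)*9*(1 - 9))**2 + 272484) = sqrt(((1/2)*9*(-8))**2 + 272484) = sqrt((-36)**2 + 272484) = sqrt(1296 + 272484) = sqrt(273780) = 234*sqrt(5) ≈ 523.24)
R - 1*(-432315) = 234*sqrt(5) - 1*(-432315) = 234*sqrt(5) + 432315 = 432315 + 234*sqrt(5)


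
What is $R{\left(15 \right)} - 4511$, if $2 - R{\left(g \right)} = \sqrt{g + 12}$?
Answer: $-4509 - 3 \sqrt{3} \approx -4514.2$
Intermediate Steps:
$R{\left(g \right)} = 2 - \sqrt{12 + g}$ ($R{\left(g \right)} = 2 - \sqrt{g + 12} = 2 - \sqrt{12 + g}$)
$R{\left(15 \right)} - 4511 = \left(2 - \sqrt{12 + 15}\right) - 4511 = \left(2 - \sqrt{27}\right) - 4511 = \left(2 - 3 \sqrt{3}\right) - 4511 = -4509 - 3 \sqrt{3}$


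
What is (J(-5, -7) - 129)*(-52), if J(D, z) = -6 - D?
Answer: 6760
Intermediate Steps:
(J(-5, -7) - 129)*(-52) = ((-6 - 1*(-5)) - 129)*(-52) = ((-6 + 5) - 129)*(-52) = (-1 - 129)*(-52) = -130*(-52) = 6760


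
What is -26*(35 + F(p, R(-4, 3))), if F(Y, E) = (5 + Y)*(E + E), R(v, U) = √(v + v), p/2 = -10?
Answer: -910 + 1560*I*√2 ≈ -910.0 + 2206.2*I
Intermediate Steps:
p = -20 (p = 2*(-10) = -20)
R(v, U) = √2*√v (R(v, U) = √(2*v) = √2*√v)
F(Y, E) = 2*E*(5 + Y) (F(Y, E) = (5 + Y)*(2*E) = 2*E*(5 + Y))
-26*(35 + F(p, R(-4, 3))) = -26*(35 + 2*(√2*√(-4))*(5 - 20)) = -26*(35 + 2*(√2*(2*I))*(-15)) = -26*(35 + 2*(2*I*√2)*(-15)) = -26*(35 - 60*I*√2) = -910 + 1560*I*√2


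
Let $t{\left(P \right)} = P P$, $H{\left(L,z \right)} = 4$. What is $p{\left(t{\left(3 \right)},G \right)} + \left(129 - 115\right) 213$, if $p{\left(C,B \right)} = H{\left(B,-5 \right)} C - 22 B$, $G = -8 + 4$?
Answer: $3106$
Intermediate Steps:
$t{\left(P \right)} = P^{2}$
$G = -4$
$p{\left(C,B \right)} = - 22 B + 4 C$ ($p{\left(C,B \right)} = 4 C - 22 B = - 22 B + 4 C$)
$p{\left(t{\left(3 \right)},G \right)} + \left(129 - 115\right) 213 = \left(\left(-22\right) \left(-4\right) + 4 \cdot 3^{2}\right) + \left(129 - 115\right) 213 = \left(88 + 4 \cdot 9\right) + 14 \cdot 213 = \left(88 + 36\right) + 2982 = 124 + 2982 = 3106$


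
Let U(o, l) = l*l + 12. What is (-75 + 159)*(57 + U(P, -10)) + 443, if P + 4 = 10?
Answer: 14639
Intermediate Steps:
P = 6 (P = -4 + 10 = 6)
U(o, l) = 12 + l² (U(o, l) = l² + 12 = 12 + l²)
(-75 + 159)*(57 + U(P, -10)) + 443 = (-75 + 159)*(57 + (12 + (-10)²)) + 443 = 84*(57 + (12 + 100)) + 443 = 84*(57 + 112) + 443 = 84*169 + 443 = 14196 + 443 = 14639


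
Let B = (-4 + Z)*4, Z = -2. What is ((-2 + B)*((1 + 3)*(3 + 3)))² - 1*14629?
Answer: 374747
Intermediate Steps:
B = -24 (B = (-4 - 2)*4 = -6*4 = -24)
((-2 + B)*((1 + 3)*(3 + 3)))² - 1*14629 = ((-2 - 24)*((1 + 3)*(3 + 3)))² - 1*14629 = (-104*6)² - 14629 = (-26*24)² - 14629 = (-624)² - 14629 = 389376 - 14629 = 374747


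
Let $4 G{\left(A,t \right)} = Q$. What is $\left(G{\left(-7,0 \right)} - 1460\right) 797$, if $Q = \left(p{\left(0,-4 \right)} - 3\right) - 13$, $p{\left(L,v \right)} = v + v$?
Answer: $-1168402$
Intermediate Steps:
$p{\left(L,v \right)} = 2 v$
$Q = -24$ ($Q = \left(2 \left(-4\right) - 3\right) - 13 = \left(-8 - 3\right) - 13 = -11 - 13 = -24$)
$G{\left(A,t \right)} = -6$ ($G{\left(A,t \right)} = \frac{1}{4} \left(-24\right) = -6$)
$\left(G{\left(-7,0 \right)} - 1460\right) 797 = \left(-6 - 1460\right) 797 = \left(-1466\right) 797 = -1168402$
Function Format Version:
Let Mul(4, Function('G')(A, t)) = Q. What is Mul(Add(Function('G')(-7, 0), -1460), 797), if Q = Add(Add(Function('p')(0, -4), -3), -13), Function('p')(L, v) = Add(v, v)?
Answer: -1168402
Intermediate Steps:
Function('p')(L, v) = Mul(2, v)
Q = -24 (Q = Add(Add(Mul(2, -4), -3), -13) = Add(Add(-8, -3), -13) = Add(-11, -13) = -24)
Function('G')(A, t) = -6 (Function('G')(A, t) = Mul(Rational(1, 4), -24) = -6)
Mul(Add(Function('G')(-7, 0), -1460), 797) = Mul(Add(-6, -1460), 797) = Mul(-1466, 797) = -1168402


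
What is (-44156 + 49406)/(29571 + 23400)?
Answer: 1750/17657 ≈ 0.099111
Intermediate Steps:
(-44156 + 49406)/(29571 + 23400) = 5250/52971 = 5250*(1/52971) = 1750/17657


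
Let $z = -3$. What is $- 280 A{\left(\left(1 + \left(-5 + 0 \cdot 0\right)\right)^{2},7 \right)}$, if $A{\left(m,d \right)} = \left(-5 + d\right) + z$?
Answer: $280$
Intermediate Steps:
$A{\left(m,d \right)} = -8 + d$ ($A{\left(m,d \right)} = \left(-5 + d\right) - 3 = -8 + d$)
$- 280 A{\left(\left(1 + \left(-5 + 0 \cdot 0\right)\right)^{2},7 \right)} = - 280 \left(-8 + 7\right) = \left(-280\right) \left(-1\right) = 280$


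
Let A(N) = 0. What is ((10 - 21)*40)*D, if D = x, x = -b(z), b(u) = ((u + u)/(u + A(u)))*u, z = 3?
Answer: 2640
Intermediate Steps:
b(u) = 2*u (b(u) = ((u + u)/(u + 0))*u = ((2*u)/u)*u = 2*u)
x = -6 (x = -2*3 = -1*6 = -6)
D = -6
((10 - 21)*40)*D = ((10 - 21)*40)*(-6) = -11*40*(-6) = -440*(-6) = 2640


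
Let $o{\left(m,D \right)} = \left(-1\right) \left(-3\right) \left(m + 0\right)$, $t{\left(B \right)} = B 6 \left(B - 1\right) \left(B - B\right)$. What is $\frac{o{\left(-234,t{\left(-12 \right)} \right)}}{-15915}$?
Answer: $\frac{234}{5305} \approx 0.044109$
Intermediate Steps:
$t{\left(B \right)} = 0$ ($t{\left(B \right)} = B 6 \left(-1 + B\right) 0 = B \left(-6 + 6 B\right) 0 = 0$)
$o{\left(m,D \right)} = 3 m$
$\frac{o{\left(-234,t{\left(-12 \right)} \right)}}{-15915} = \frac{3 \left(-234\right)}{-15915} = \left(-702\right) \left(- \frac{1}{15915}\right) = \frac{234}{5305}$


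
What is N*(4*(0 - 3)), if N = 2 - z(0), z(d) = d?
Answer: -24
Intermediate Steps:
N = 2 (N = 2 - 1*0 = 2 + 0 = 2)
N*(4*(0 - 3)) = 2*(4*(0 - 3)) = 2*(4*(-3)) = 2*(-12) = -24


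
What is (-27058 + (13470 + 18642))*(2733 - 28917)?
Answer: -132333936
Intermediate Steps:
(-27058 + (13470 + 18642))*(2733 - 28917) = (-27058 + 32112)*(-26184) = 5054*(-26184) = -132333936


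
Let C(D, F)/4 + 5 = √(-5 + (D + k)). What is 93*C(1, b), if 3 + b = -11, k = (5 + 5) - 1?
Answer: -1860 + 372*√5 ≈ -1028.2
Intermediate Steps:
k = 9 (k = 10 - 1 = 9)
b = -14 (b = -3 - 11 = -14)
C(D, F) = -20 + 4*√(4 + D) (C(D, F) = -20 + 4*√(-5 + (D + 9)) = -20 + 4*√(-5 + (9 + D)) = -20 + 4*√(4 + D))
93*C(1, b) = 93*(-20 + 4*√(4 + 1)) = 93*(-20 + 4*√5) = -1860 + 372*√5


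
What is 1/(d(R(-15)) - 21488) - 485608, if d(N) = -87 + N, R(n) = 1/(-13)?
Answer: -136201389421/280476 ≈ -4.8561e+5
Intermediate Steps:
R(n) = -1/13
1/(d(R(-15)) - 21488) - 485608 = 1/((-87 - 1/13) - 21488) - 485608 = 1/(-1132/13 - 21488) - 485608 = 1/(-280476/13) - 485608 = -13/280476 - 485608 = -136201389421/280476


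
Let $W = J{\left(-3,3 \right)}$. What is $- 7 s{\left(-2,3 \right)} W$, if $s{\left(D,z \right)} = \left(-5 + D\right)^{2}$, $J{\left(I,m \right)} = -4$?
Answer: $1372$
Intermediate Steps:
$W = -4$
$- 7 s{\left(-2,3 \right)} W = - 7 \left(-5 - 2\right)^{2} \left(-4\right) = - 7 \left(-7\right)^{2} \left(-4\right) = \left(-7\right) 49 \left(-4\right) = \left(-343\right) \left(-4\right) = 1372$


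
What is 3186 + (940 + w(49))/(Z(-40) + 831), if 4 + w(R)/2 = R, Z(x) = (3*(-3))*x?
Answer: 3795556/1191 ≈ 3186.9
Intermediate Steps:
Z(x) = -9*x
w(R) = -8 + 2*R
3186 + (940 + w(49))/(Z(-40) + 831) = 3186 + (940 + (-8 + 2*49))/(-9*(-40) + 831) = 3186 + (940 + (-8 + 98))/(360 + 831) = 3186 + (940 + 90)/1191 = 3186 + 1030*(1/1191) = 3186 + 1030/1191 = 3795556/1191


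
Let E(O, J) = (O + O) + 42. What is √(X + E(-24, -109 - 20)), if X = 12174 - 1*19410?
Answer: I*√7242 ≈ 85.1*I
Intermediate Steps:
X = -7236 (X = 12174 - 19410 = -7236)
E(O, J) = 42 + 2*O (E(O, J) = 2*O + 42 = 42 + 2*O)
√(X + E(-24, -109 - 20)) = √(-7236 + (42 + 2*(-24))) = √(-7236 + (42 - 48)) = √(-7236 - 6) = √(-7242) = I*√7242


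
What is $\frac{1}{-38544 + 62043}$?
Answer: $\frac{1}{23499} \approx 4.2555 \cdot 10^{-5}$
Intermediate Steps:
$\frac{1}{-38544 + 62043} = \frac{1}{23499}$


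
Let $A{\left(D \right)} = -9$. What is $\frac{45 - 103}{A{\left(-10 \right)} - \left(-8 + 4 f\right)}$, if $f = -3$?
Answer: $- \frac{58}{11} \approx -5.2727$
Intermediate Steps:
$\frac{45 - 103}{A{\left(-10 \right)} - \left(-8 + 4 f\right)} = \frac{45 - 103}{-9 + \left(\left(-4\right) \left(-3\right) + 8\right)} = - \frac{58}{-9 + \left(12 + 8\right)} = - \frac{58}{-9 + 20} = - \frac{58}{11}$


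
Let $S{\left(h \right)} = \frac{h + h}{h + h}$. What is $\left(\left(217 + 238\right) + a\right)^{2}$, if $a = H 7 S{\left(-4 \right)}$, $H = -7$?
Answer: $164836$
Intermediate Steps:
$S{\left(h \right)} = 1$ ($S{\left(h \right)} = \frac{2 h}{2 h} = 2 h \frac{1}{2 h} = 1$)
$a = -49$ ($a = \left(-7\right) 7 \cdot 1 = \left(-49\right) 1 = -49$)
$\left(\left(217 + 238\right) + a\right)^{2} = \left(\left(217 + 238\right) - 49\right)^{2} = \left(455 - 49\right)^{2} = 406^{2} = 164836$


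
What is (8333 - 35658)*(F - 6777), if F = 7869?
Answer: -29838900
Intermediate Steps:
(8333 - 35658)*(F - 6777) = (8333 - 35658)*(7869 - 6777) = -27325*1092 = -29838900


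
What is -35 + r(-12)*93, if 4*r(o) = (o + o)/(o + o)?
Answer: -47/4 ≈ -11.750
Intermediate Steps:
r(o) = ¼ (r(o) = ((o + o)/(o + o))/4 = ((2*o)/((2*o)))/4 = ((2*o)*(1/(2*o)))/4 = (¼)*1 = ¼)
-35 + r(-12)*93 = -35 + (¼)*93 = -35 + 93/4 = -47/4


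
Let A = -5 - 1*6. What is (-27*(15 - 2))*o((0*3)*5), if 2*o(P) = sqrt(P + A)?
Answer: -351*I*sqrt(11)/2 ≈ -582.07*I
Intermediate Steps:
A = -11 (A = -5 - 6 = -11)
o(P) = sqrt(-11 + P)/2 (o(P) = sqrt(P - 11)/2 = sqrt(-11 + P)/2)
(-27*(15 - 2))*o((0*3)*5) = (-27*(15 - 2))*(sqrt(-11 + (0*3)*5)/2) = (-27*13)*(sqrt(-11 + 0*5)/2) = -351*sqrt(-11 + 0)/2 = -351*sqrt(-11)/2 = -351*I*sqrt(11)/2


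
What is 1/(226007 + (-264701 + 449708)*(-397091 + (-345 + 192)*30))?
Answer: -1/74313570760 ≈ -1.3456e-11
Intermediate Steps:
1/(226007 + (-264701 + 449708)*(-397091 + (-345 + 192)*30)) = 1/(226007 + 185007*(-397091 - 153*30)) = 1/(226007 + 185007*(-397091 - 4590)) = 1/(226007 + 185007*(-401681)) = 1/(226007 - 74313796767) = 1/(-74313570760) = -1/74313570760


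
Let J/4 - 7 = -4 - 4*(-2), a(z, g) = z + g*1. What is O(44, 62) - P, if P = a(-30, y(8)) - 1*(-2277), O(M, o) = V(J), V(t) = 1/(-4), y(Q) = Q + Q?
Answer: -9053/4 ≈ -2263.3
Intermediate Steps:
y(Q) = 2*Q
a(z, g) = g + z (a(z, g) = z + g = g + z)
J = 44 (J = 28 + 4*(-4 - 4*(-2)) = 28 + 4*(-4 + 8) = 28 + 4*4 = 28 + 16 = 44)
V(t) = -1/4
O(M, o) = -1/4
P = 2263 (P = (2*8 - 30) - 1*(-2277) = (16 - 30) + 2277 = -14 + 2277 = 2263)
O(44, 62) - P = -1/4 - 1*2263 = -1/4 - 2263 = -9053/4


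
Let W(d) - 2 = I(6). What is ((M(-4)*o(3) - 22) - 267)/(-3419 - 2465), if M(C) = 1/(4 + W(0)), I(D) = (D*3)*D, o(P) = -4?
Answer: 16475/335388 ≈ 0.049122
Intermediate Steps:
I(D) = 3*D**2 (I(D) = (3*D)*D = 3*D**2)
W(d) = 110 (W(d) = 2 + 3*6**2 = 2 + 3*36 = 2 + 108 = 110)
M(C) = 1/114 (M(C) = 1/(4 + 110) = 1/114)
((M(-4)*o(3) - 22) - 267)/(-3419 - 2465) = (((1/114)*(-4) - 22) - 267)/(-3419 - 2465) = ((-2/57 - 22) - 267)/(-5884) = (-1256/57 - 267)*(-1/5884) = -16475/57*(-1/5884) = 16475/335388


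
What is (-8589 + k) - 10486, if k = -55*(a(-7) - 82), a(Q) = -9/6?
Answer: -28965/2 ≈ -14483.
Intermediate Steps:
a(Q) = -3/2 (a(Q) = -9*⅙ = -3/2)
k = 9185/2 (k = -55*(-3/2 - 82) = -55*(-167/2) = 9185/2 ≈ 4592.5)
(-8589 + k) - 10486 = (-8589 + 9185/2) - 10486 = -7993/2 - 10486 = -28965/2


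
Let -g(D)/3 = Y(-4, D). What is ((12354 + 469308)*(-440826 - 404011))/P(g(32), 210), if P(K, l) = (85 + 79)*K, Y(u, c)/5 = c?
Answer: 67820979849/13120 ≈ 5.1693e+6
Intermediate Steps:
Y(u, c) = 5*c
g(D) = -15*D
P(K, l) = 164*K
((12354 + 469308)*(-440826 - 404011))/P(g(32), 210) = ((12354 + 469308)*(-440826 - 404011))/((164*(-15*32))) = (481662*(-844837))/((164*(-480))) = -406925879094/(-78720) = -406925879094*(-1/78720) = 67820979849/13120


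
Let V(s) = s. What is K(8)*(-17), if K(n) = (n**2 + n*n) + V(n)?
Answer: -2312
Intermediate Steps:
K(n) = n + 2*n**2 (K(n) = (n**2 + n*n) + n = (n**2 + n**2) + n = 2*n**2 + n = n + 2*n**2)
K(8)*(-17) = (8*(1 + 2*8))*(-17) = (8*(1 + 16))*(-17) = (8*17)*(-17) = 136*(-17) = -2312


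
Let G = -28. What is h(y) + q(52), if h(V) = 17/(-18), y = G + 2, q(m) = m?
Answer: 919/18 ≈ 51.056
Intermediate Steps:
y = -26 (y = -28 + 2 = -26)
h(V) = -17/18 (h(V) = 17*(-1/18) = -17/18)
h(y) + q(52) = -17/18 + 52 = 919/18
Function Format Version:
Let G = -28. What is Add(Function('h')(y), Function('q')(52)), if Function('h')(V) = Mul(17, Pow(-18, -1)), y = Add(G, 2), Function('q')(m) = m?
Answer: Rational(919, 18) ≈ 51.056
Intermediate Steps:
y = -26 (y = Add(-28, 2) = -26)
Function('h')(V) = Rational(-17, 18) (Function('h')(V) = Mul(17, Rational(-1, 18)) = Rational(-17, 18))
Add(Function('h')(y), Function('q')(52)) = Add(Rational(-17, 18), 52) = Rational(919, 18)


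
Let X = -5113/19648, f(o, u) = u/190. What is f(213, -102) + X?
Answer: -1487783/1866560 ≈ -0.79707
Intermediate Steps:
f(o, u) = u/190 (f(o, u) = u*(1/190) = u/190)
X = -5113/19648 (X = -5113*1/19648 = -5113/19648 ≈ -0.26023)
f(213, -102) + X = (1/190)*(-102) - 5113/19648 = -51/95 - 5113/19648 = -1487783/1866560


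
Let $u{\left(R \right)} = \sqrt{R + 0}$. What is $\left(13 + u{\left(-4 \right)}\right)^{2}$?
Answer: $165 + 52 i \approx 165.0 + 52.0 i$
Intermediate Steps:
$u{\left(R \right)} = \sqrt{R}$
$\left(13 + u{\left(-4 \right)}\right)^{2} = \left(13 + \sqrt{-4}\right)^{2} = \left(13 + 2 i\right)^{2}$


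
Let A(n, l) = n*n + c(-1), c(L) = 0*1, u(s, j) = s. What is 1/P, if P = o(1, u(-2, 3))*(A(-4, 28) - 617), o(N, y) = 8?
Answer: -1/4808 ≈ -0.00020799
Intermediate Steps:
c(L) = 0
A(n, l) = n² (A(n, l) = n*n + 0 = n² + 0 = n²)
P = -4808 (P = 8*((-4)² - 617) = 8*(16 - 617) = 8*(-601) = -4808)
1/P = 1/(-4808) = -1/4808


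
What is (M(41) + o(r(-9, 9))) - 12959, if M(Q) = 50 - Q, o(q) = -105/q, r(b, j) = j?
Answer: -38885/3 ≈ -12962.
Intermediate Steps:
(M(41) + o(r(-9, 9))) - 12959 = ((50 - 1*41) - 105/9) - 12959 = ((50 - 41) - 105*⅑) - 12959 = (9 - 35/3) - 12959 = -8/3 - 12959 = -38885/3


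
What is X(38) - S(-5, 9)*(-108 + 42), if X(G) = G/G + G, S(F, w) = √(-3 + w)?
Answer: 39 + 66*√6 ≈ 200.67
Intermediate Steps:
X(G) = 1 + G
X(38) - S(-5, 9)*(-108 + 42) = (1 + 38) - √(-3 + 9)*(-108 + 42) = 39 - √6*(-66) = 39 - (-66)*√6 = 39 + 66*√6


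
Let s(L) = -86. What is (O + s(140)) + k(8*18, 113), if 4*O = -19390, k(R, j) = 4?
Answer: -9859/2 ≈ -4929.5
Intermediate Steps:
O = -9695/2 (O = (¼)*(-19390) = -9695/2 ≈ -4847.5)
(O + s(140)) + k(8*18, 113) = (-9695/2 - 86) + 4 = -9867/2 + 4 = -9859/2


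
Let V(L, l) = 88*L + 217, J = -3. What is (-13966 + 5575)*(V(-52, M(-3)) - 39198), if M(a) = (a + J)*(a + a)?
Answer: 365486787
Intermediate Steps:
M(a) = 2*a*(-3 + a) (M(a) = (a - 3)*(a + a) = (-3 + a)*(2*a) = 2*a*(-3 + a))
V(L, l) = 217 + 88*L
(-13966 + 5575)*(V(-52, M(-3)) - 39198) = (-13966 + 5575)*((217 + 88*(-52)) - 39198) = -8391*((217 - 4576) - 39198) = -8391*(-4359 - 39198) = -8391*(-43557) = 365486787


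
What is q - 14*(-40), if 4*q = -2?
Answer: 1119/2 ≈ 559.50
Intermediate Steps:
q = -1/2 (q = (1/4)*(-2) = -1/2 ≈ -0.50000)
q - 14*(-40) = -1/2 - 14*(-40) = -1/2 + 560 = 1119/2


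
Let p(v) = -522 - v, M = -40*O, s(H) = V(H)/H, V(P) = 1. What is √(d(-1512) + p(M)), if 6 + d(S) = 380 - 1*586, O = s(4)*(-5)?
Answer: 28*I ≈ 28.0*I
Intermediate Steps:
s(H) = 1/H
O = -5/4 ≈ -1.2500
d(S) = -212 (d(S) = -6 + (380 - 1*586) = -6 + (380 - 586) = -6 - 206 = -212)
M = 50 (M = -40*(-5/4) = 50)
√(d(-1512) + p(M)) = √(-212 + (-522 - 1*50)) = √(-212 + (-522 - 50)) = √(-212 - 572) = √(-784) = 28*I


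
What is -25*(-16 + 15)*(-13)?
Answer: -325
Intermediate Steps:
-25*(-16 + 15)*(-13) = -25*(-1)*(-13) = 25*(-13) = -325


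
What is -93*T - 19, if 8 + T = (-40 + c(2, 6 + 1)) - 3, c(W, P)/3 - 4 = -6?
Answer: 5282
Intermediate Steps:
c(W, P) = -6 (c(W, P) = 12 + 3*(-6) = 12 - 18 = -6)
T = -57 (T = -8 + ((-40 - 6) - 3) = -8 + (-46 - 3) = -8 - 49 = -57)
-93*T - 19 = -93*(-57) - 19 = 5301 - 19 = 5282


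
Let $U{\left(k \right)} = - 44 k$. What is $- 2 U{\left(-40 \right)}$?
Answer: $-3520$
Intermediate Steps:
$- 2 U{\left(-40 \right)} = - 2 \left(\left(-44\right) \left(-40\right)\right) = \left(-2\right) 1760 = -3520$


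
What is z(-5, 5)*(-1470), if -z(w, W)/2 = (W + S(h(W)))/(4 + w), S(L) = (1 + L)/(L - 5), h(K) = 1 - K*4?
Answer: -16905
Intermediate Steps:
h(K) = 1 - 4*K
S(L) = (1 + L)/(-5 + L)
z(w, W) = -2*(W + (2 - 4*W)/(-4 - 4*W))/(4 + w) (z(w, W) = -2*(W + (1 + (1 - 4*W))/(-5 + (1 - 4*W)))/(4 + w) = -2*(W + (2 - 4*W)/(-4 - 4*W))/(4 + w))
z(-5, 5)*(-1470) = ((1 - 2*5 - 2*5*(1 + 5))/((1 + 5)*(4 - 5)))*(-1470) = ((1 - 10 - 2*5*6)/(6*(-1)))*(-1470) = ((⅙)*(-1)*(1 - 10 - 60))*(-1470) = ((⅙)*(-1)*(-69))*(-1470) = (23/2)*(-1470) = -16905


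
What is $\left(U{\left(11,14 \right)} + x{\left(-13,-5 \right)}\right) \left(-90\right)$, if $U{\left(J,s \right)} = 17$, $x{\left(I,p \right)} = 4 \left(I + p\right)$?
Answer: $4950$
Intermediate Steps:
$x{\left(I,p \right)} = 4 I + 4 p$
$\left(U{\left(11,14 \right)} + x{\left(-13,-5 \right)}\right) \left(-90\right) = \left(17 + \left(4 \left(-13\right) + 4 \left(-5\right)\right)\right) \left(-90\right) = \left(17 - 72\right) \left(-90\right) = \left(-55\right) \left(-90\right) = 4950$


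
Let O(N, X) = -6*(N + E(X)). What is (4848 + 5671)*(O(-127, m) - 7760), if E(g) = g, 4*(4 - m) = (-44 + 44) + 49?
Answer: -146182543/2 ≈ -7.3091e+7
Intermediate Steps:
m = -33/4 (m = 4 - ((-44 + 44) + 49)/4 = 4 - (0 + 49)/4 = 4 - ¼*49 = 4 - 49/4 = -33/4 ≈ -8.2500)
O(N, X) = -6*N - 6*X (O(N, X) = -6*(N + X) = -6*N - 6*X)
(4848 + 5671)*(O(-127, m) - 7760) = (4848 + 5671)*((-6*(-127) - 6*(-33/4)) - 7760) = 10519*((762 + 99/2) - 7760) = 10519*(1623/2 - 7760) = 10519*(-13897/2) = -146182543/2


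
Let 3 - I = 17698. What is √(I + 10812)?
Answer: I*√6883 ≈ 82.964*I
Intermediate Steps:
I = -17695 (I = 3 - 1*17698 = 3 - 17698 = -17695)
√(I + 10812) = √(-17695 + 10812) = √(-6883) = I*√6883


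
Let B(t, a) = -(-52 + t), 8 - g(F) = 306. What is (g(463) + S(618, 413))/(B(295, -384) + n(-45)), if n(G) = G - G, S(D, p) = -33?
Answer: 331/243 ≈ 1.3621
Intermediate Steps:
g(F) = -298 (g(F) = 8 - 1*306 = 8 - 306 = -298)
n(G) = 0
B(t, a) = 52 - t
(g(463) + S(618, 413))/(B(295, -384) + n(-45)) = (-298 - 33)/((52 - 1*295) + 0) = -331/((52 - 295) + 0) = -331/(-243 + 0) = -331/(-243) = -331*(-1/243) = 331/243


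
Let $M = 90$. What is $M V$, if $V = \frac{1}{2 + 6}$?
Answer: $\frac{45}{4} \approx 11.25$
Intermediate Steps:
$V = \frac{1}{8} \approx 0.125$
$M V = 90 \cdot \frac{1}{8} = \frac{45}{4}$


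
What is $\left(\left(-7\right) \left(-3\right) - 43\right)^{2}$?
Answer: $484$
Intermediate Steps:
$\left(\left(-7\right) \left(-3\right) - 43\right)^{2} = \left(21 - 43\right)^{2} = \left(-22\right)^{2} = 484$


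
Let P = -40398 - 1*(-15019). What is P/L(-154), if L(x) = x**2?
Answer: -25379/23716 ≈ -1.0701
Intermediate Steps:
P = -25379 (P = -40398 + 15019 = -25379)
P/L(-154) = -25379/((-154)**2) = -25379/23716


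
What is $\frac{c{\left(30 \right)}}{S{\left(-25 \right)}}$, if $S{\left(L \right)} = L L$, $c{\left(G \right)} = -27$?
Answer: $- \frac{27}{625} \approx -0.0432$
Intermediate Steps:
$S{\left(L \right)} = L^{2}$
$\frac{c{\left(30 \right)}}{S{\left(-25 \right)}} = - \frac{27}{\left(-25\right)^{2}} = - \frac{27}{625}$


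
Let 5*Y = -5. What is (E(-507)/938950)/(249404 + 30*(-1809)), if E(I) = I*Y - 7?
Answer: 5/1832210693 ≈ 2.7289e-9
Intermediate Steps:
Y = -1 (Y = (⅕)*(-5) = -1)
E(I) = -7 - I (E(I) = I*(-1) - 7 = -I - 7 = -7 - I)
(E(-507)/938950)/(249404 + 30*(-1809)) = ((-7 - 1*(-507))/938950)/(249404 + 30*(-1809)) = ((-7 + 507)*(1/938950))/(249404 - 54270) = (500*(1/938950))/195134 = (10/18779)*(1/195134) = 5/1832210693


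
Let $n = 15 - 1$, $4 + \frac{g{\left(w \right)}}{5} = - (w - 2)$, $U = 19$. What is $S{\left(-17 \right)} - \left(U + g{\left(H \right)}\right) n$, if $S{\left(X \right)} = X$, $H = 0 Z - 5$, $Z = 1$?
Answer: $-493$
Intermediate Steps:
$H = -5$ ($H = 0 \cdot 1 - 5 = 0 - 5 = -5$)
$g{\left(w \right)} = -10 - 5 w$ ($g{\left(w \right)} = -20 + 5 \left(- (w - 2)\right) = -20 + 5 \left(- (-2 + w)\right) = -20 + 5 \left(2 - w\right) = -20 - \left(-10 + 5 w\right) = -10 - 5 w$)
$n = 14$ ($n = 15 - 1 = 14$)
$S{\left(-17 \right)} - \left(U + g{\left(H \right)}\right) n = -17 - \left(19 - -15\right) 14 = -17 - \left(19 + \left(-10 + 25\right)\right) 14 = -17 - \left(19 + 15\right) 14 = -17 - 34 \cdot 14 = -17 - 476 = -493$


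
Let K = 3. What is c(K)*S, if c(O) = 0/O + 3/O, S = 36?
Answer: 36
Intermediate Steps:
c(O) = 3/O (c(O) = 0 + 3/O = 3/O)
c(K)*S = (3/3)*36 = (3*(⅓))*36 = 1*36 = 36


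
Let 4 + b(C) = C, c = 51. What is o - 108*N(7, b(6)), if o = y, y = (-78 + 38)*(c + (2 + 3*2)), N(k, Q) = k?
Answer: -3116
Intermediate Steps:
b(C) = -4 + C
y = -2360 (y = (-78 + 38)*(51 + (2 + 3*2)) = -40*(51 + (2 + 6)) = -40*(51 + 8) = -40*59 = -2360)
o = -2360
o - 108*N(7, b(6)) = -2360 - 108*7 = -2360 - 756 = -3116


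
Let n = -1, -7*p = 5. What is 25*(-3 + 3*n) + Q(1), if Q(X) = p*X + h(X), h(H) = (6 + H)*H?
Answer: -1006/7 ≈ -143.71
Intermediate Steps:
p = -5/7 (p = -⅐*5 = -5/7 ≈ -0.71429)
h(H) = H*(6 + H)
Q(X) = -5*X/7 + X*(6 + X)
25*(-3 + 3*n) + Q(1) = 25*(-3 + 3*(-1)) + (⅐)*1*(37 + 7*1) = 25*(-3 - 3) + (⅐)*1*(37 + 7) = 25*(-6) + (⅐)*1*44 = -150 + 44/7 = -1006/7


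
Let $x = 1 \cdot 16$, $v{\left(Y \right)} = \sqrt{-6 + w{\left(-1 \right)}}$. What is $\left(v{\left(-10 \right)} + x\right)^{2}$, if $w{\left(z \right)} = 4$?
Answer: $\left(16 + i \sqrt{2}\right)^{2} \approx 254.0 + 45.255 i$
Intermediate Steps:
$v{\left(Y \right)} = i \sqrt{2}$ ($v{\left(Y \right)} = \sqrt{-6 + 4} = \sqrt{-2} = i \sqrt{2}$)
$x = 16$
$\left(v{\left(-10 \right)} + x\right)^{2} = \left(i \sqrt{2} + 16\right)^{2} = \left(16 + i \sqrt{2}\right)^{2}$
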